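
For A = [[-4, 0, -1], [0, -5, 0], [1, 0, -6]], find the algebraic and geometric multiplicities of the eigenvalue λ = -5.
algebraic multiplicity 3, geometric multiplicity 2

The characteristic polynomial is (x + 5)^3, so the factor x + 5 appears with exponent 3: the algebraic multiplicity is 3.

rank(A + 5I) = 1, so the eigenspace has dimension 3 - 1 = 2: the geometric multiplicity is 2.

Since 2 < 3, A is not diagonalizable.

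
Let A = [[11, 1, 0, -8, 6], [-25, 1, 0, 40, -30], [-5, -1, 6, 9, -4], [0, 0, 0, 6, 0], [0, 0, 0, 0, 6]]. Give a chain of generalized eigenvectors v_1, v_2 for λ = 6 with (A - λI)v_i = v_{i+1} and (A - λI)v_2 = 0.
v_1 = [[0, 1, 0, 0, 0]]^T, v_2 = [[1, -5, -1, 0, 0]]^T

We seek v_1 ∈ ker((A - 6I)^2) \ ker(A - 6I), then set v_{i+1} = (A - 6I) v_i.

One such chain is v_1 = [[0, 1, 0, 0, 0]]^T, v_2 = [[1, -5, -1, 0, 0]]^T. Check: (A - 6I) v_2 = [[0, 0, 0, 0, 0]]^T = 0.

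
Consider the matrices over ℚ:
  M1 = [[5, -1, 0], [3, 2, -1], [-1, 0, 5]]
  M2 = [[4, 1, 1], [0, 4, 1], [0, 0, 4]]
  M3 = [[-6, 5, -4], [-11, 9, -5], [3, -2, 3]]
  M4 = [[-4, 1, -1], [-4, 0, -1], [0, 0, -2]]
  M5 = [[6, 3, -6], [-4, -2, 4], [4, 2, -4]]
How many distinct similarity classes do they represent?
4 classes: {M1, M2}, {M3}, {M4}, {M5}

Characteristic polynomials: χ_{M1} = (x - 4)^3, χ_{M2} = (x - 4)^3, χ_{M3} = (x - 2)^3, χ_{M4} = (x + 2)^3, χ_{M5} = x^3.

{M1, M2}: invariant factors (x - 4)^3.

{M3}: invariant factors (x - 2)^3.

{M4}: invariant factors (x + 2)^3.

{M5}: invariant factors x, x^2.

Matrices are similar if and only if their invariant-factor lists agree; the partition into similarity classes is {M1, M2}, {M3}, {M4}, {M5}.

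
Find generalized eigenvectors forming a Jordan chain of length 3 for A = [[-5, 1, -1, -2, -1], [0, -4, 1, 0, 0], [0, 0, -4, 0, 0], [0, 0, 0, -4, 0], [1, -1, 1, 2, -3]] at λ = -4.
v_1 = [[0, 1, 1, 0, 0]]^T, v_2 = [[0, 1, 0, 0, 0]]^T, v_3 = [[1, 0, 0, 0, -1]]^T

We seek v_1 ∈ ker((A + 4I)^3) \ ker((A + 4I)^2), then set v_{i+1} = (A + 4I) v_i.

One such chain is v_1 = [[0, 1, 1, 0, 0]]^T, v_2 = [[0, 1, 0, 0, 0]]^T, v_3 = [[1, 0, 0, 0, -1]]^T. Check: (A + 4I) v_3 = [[0, 0, 0, 0, 0]]^T = 0.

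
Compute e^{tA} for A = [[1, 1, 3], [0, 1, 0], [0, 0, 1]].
e^{tA} = [[e^{t}, t*e^{t}, 3*t*e^{t}], [0, e^{t}, 0], [0, 0, e^{t}]]

A has Jordan form J = [[1, 1, 0], [0, 1, 0], [0, 0, 1]] with A = PJP^{-1}, so e^{tA} = P e^{tJ} P^{-1}.

For a Jordan block J_k(λ), e^{tJ_k(λ)} = e^{λt} · (I + tN + t^2 N^2/2! + ... + t^{k-1} N^{k-1}/(k-1)!) where N is the nilpotent superdiagonal part.

Assembling the blocks and conjugating back gives the entries of e^{tA} as shown above.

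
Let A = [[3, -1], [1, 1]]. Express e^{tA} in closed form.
e^{tA} = [[(t + 1)*e^{2*t}, -t*e^{2*t}], [t*e^{2*t}, (1 - t)*e^{2*t}]]

A has Jordan form J = [[2, 1], [0, 2]] with A = PJP^{-1}, so e^{tA} = P e^{tJ} P^{-1}.

For a Jordan block J_k(λ), e^{tJ_k(λ)} = e^{λt} · (I + tN + t^2 N^2/2! + ... + t^{k-1} N^{k-1}/(k-1)!) where N is the nilpotent superdiagonal part.

Assembling the blocks and conjugating back gives the entries of e^{tA} as shown above.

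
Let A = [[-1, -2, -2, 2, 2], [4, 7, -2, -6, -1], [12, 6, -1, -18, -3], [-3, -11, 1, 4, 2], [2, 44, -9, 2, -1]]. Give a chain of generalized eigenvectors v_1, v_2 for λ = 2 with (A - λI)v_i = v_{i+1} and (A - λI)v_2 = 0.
v_1 = [[0, 0, 0, 0, -1]]^T, v_2 = [[-2, 1, 3, -2, 3]]^T

We seek v_1 ∈ ker((A - 2I)^2) \ ker(A - 2I), then set v_{i+1} = (A - 2I) v_i.

One such chain is v_1 = [[0, 0, 0, 0, -1]]^T, v_2 = [[-2, 1, 3, -2, 3]]^T. Check: (A - 2I) v_2 = [[0, 0, 0, 0, 0]]^T = 0.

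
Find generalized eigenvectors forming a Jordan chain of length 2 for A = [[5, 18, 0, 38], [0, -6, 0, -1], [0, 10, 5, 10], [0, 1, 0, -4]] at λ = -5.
v_1 = [[-2, 1, -1, 0]]^T, v_2 = [[-2, -1, 0, 1]]^T

We seek v_1 ∈ ker((A + 5I)^2) \ ker(A + 5I), then set v_{i+1} = (A + 5I) v_i.

One such chain is v_1 = [[-2, 1, -1, 0]]^T, v_2 = [[-2, -1, 0, 1]]^T. Check: (A + 5I) v_2 = [[0, 0, 0, 0]]^T = 0.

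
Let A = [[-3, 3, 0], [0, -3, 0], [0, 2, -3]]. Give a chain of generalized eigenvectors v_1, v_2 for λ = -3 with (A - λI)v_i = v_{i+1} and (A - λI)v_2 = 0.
We seek v_1 ∈ ker((A + 3I)^2) \ ker(A + 3I), then set v_{i+1} = (A + 3I) v_i.

One such chain is v_1 = [[3, 1, 0]]^T, v_2 = [[3, 0, 2]]^T. Check: (A + 3I) v_2 = [[0, 0, 0]]^T = 0.

v_1 = [[3, 1, 0]]^T, v_2 = [[3, 0, 2]]^T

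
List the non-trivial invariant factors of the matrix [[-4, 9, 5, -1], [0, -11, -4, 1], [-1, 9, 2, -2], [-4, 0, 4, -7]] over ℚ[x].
(x + 5)^2, (x + 5)^2

The Jordan structure of A has elementary divisors (x + 5)^2, (x + 5)^2. Arranging the block sizes at each eigenvalue in decreasing order and taking row products gives the invariant factors.

Invariant factors (smallest first, each dividing the next): (x + 5)^2, (x + 5)^2.

Check: the last factor (x + 5)^2 is the minimal polynomial, and the product (x + 5)^4 is the characteristic polynomial.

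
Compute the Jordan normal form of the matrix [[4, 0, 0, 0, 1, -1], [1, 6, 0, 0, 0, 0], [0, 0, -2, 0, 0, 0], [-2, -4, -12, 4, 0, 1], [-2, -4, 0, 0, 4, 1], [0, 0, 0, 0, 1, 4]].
J = [[-2, 0, 0, 0, 0, 0], [0, 4, 1, 0, 0, 0], [0, 0, 4, 0, 0, 0], [0, 0, 0, 4, 0, 0], [0, 0, 0, 0, 5, 1], [0, 0, 0, 0, 0, 5]]

The characteristic polynomial is det(xI - A) = (x - 5)^2(x - 4)^3(x + 2), so the eigenvalues are -2 (algebraic multiplicity 1), 4 (algebraic multiplicity 3), 5 (algebraic multiplicity 2).

For λ = -2: algebraic multiplicity 1 gives one 1×1 block.

For λ = 4: rank(A - 4I) = 4, rank((A - 4I)^2) = 3. The eigenspace has dimension 6 - 4 = 2, so there are 2 Jordan blocks; the rank sequence gives block sizes [2, 1].

For λ = 5: rank(A - 5I) = 5, rank((A - 5I)^2) = 4. The eigenspace has dimension 6 - 5 = 1, so there is 1 Jordan block; the rank sequence gives block sizes [2].

Assembling the blocks gives the Jordan form J above.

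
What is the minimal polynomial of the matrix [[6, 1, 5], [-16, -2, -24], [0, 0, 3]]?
m_A(x) = (x - 3)(x - 2)^2

The characteristic polynomial factors as (x - 3)(x - 2)^2. The minimal polynomial is ∏(x - λ)^{k_λ} where k_λ is the size of the largest Jordan block at λ.

For λ = 2: rank(A - 2I) = 2, and the largest Jordan block has size 2 (the smallest k with rank((A - 2I)^k) = rank((A - 2I)^(k+1))).
For λ = 3: rank(A - 3I) = 2, and the largest Jordan block has size 1 (the smallest k with rank((A - 3I)^k) = rank((A - 3I)^(k+1))).

So m_A(x) = (x - 3)(x - 2)^2.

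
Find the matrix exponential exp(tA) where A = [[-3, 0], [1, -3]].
A has Jordan form J = [[-3, 1], [0, -3]] with A = PJP^{-1}, so e^{tA} = P e^{tJ} P^{-1}.

For a Jordan block J_k(λ), e^{tJ_k(λ)} = e^{λt} · (I + tN + t^2 N^2/2! + ... + t^{k-1} N^{k-1}/(k-1)!) where N is the nilpotent superdiagonal part.

Assembling the blocks and conjugating back gives the entries of e^{tA} as shown above.

e^{tA} = [[e^{-3*t}, 0], [t*e^{-3*t}, e^{-3*t}]]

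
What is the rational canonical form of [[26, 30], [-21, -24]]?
R = [[0, -6], [1, 2]]

The invariant factors of A (the non-unit diagonal entries of the Smith normal form of xI - A over ℚ[x]) are x^2 - 2x + 6, each dividing the next. The characteristic polynomial is their product, x^2 - 2x + 6.

The rational canonical form is the block-diagonal matrix of companion matrices C(f_i):
R = [[0, -6], [1, 2]].

Note the characteristic polynomial does not split into linear factors over ℚ, so A has no Jordan form over ℚ; the rational canonical form exists over any field.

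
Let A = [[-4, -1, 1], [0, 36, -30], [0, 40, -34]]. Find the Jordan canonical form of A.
J = [[-4, 1, 0], [0, -4, 0], [0, 0, 6]]

The characteristic polynomial is det(xI - A) = (x - 6)(x + 4)^2, so the eigenvalues are -4 (algebraic multiplicity 2), 6 (algebraic multiplicity 1).

For λ = -4: rank(A + 4I) = 2, rank((A + 4I)^2) = 1. The eigenspace has dimension 3 - 2 = 1, so there is 1 Jordan block; the rank sequence gives block sizes [2].

For λ = 6: algebraic multiplicity 1 gives one 1×1 block.

Assembling the blocks gives the Jordan form J above.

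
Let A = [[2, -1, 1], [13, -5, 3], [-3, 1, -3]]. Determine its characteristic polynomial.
χ_A(x) = (x + 2)^3

xI - A = [[x - 2, 1, -1], [-13, x + 5, -3], [3, -1, x + 3]].

Expanding det(xI - A) along the first row:
det(xI - A) = + (x - 2)·det([[x + 5, -3], [-1, x + 3]]) - (1)·det([[-13, -3], [3, x + 3]]) + (-1)·det([[-13, x + 5], [3, -1]]).

Evaluating gives χ_A(x) = x^3 + 6x^2 + 12x + 8 = (x + 2)^3.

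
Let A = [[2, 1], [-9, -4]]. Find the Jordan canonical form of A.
J = [[-1, 1], [0, -1]]

The characteristic polynomial is det(xI - A) = (x + 1)^2, so the eigenvalues are -1 (algebraic multiplicity 2).

For λ = -1: rank(A + I) = 1, rank((A + I)^2) = 0. The eigenspace has dimension 2 - 1 = 1, so there is 1 Jordan block; the rank sequence gives block sizes [2].

Assembling the blocks gives the Jordan form J above.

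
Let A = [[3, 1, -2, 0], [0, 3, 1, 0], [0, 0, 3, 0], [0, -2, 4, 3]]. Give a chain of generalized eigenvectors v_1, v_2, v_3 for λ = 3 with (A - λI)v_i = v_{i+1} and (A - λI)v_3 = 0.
We seek v_1 ∈ ker((A - 3I)^3) \ ker((A - 3I)^2), then set v_{i+1} = (A - 3I) v_i.

One such chain is v_1 = [[0, 2, 1, 0]]^T, v_2 = [[0, 1, 0, 0]]^T, v_3 = [[1, 0, 0, -2]]^T. Check: (A - 3I) v_3 = [[0, 0, 0, 0]]^T = 0.

v_1 = [[0, 2, 1, 0]]^T, v_2 = [[0, 1, 0, 0]]^T, v_3 = [[1, 0, 0, -2]]^T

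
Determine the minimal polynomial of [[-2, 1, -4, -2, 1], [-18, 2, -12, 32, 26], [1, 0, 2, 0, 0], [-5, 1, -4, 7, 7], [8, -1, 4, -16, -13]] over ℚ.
The characteristic polynomial factors as x^3(x + 1)(x + 3). The minimal polynomial is ∏(x - λ)^{k_λ} where k_λ is the size of the largest Jordan block at λ.

For λ = -3: rank(A + 3I) = 4, and the largest Jordan block has size 1 (the smallest k with rank((A + 3I)^k) = rank((A + 3I)^(k+1))).
For λ = -1: rank(A + I) = 4, and the largest Jordan block has size 1 (the smallest k with rank((A + I)^k) = rank((A + I)^(k+1))).
For λ = 0: rank(A) = 3, and the largest Jordan block has size 2 (the smallest k with rank(A^k) = rank(A^(k+1))).

So m_A(x) = x^2(x + 1)(x + 3).

m_A(x) = x^2(x + 1)(x + 3)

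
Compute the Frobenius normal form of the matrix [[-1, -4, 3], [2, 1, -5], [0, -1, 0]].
R = [[0, 0, -1], [1, 0, -2], [0, 1, 0]]

The invariant factors of A (the non-unit diagonal entries of the Smith normal form of xI - A over ℚ[x]) are x^3 + 2x + 1, each dividing the next. The characteristic polynomial is their product, x^3 + 2x + 1.

The rational canonical form is the block-diagonal matrix of companion matrices C(f_i):
R = [[0, 0, -1], [1, 0, -2], [0, 1, 0]].

Note the characteristic polynomial does not split into linear factors over ℚ, so A has no Jordan form over ℚ; the rational canonical form exists over any field.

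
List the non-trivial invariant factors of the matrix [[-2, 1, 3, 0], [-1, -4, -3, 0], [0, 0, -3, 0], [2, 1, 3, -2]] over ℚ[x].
The Jordan structure of A has elementary divisors (x + 3)^2, (x + 3), (x + 2). Arranging the block sizes at each eigenvalue in decreasing order and taking row products gives the invariant factors.

Invariant factors (smallest first, each dividing the next): x + 3, (x + 2)(x + 3)^2.

Check: the last factor (x + 2)(x + 3)^2 is the minimal polynomial, and the product (x + 2)(x + 3)^3 is the characteristic polynomial.

x + 3, (x + 2)(x + 3)^2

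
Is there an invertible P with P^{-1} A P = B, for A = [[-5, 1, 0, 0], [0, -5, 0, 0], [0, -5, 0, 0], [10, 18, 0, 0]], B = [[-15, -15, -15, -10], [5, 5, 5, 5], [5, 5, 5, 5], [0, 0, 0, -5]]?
Both have characteristic polynomial x^2(x + 5)^2, but the minimal polynomial of A is x(x + 5)^2 while the minimal polynomial of B is x(x + 5). The minimal polynomial is a similarity invariant, so A and B are not similar.

No.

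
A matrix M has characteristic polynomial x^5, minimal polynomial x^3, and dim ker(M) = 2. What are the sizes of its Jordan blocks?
Jordan blocks: (0, 3), (0, 2)

λ = 0: algebraic multiplicity 5 (exponent in χ_M), largest block size 3 (exponent in m_M), 2 blocks (geometric multiplicity). These force block sizes [3, 2].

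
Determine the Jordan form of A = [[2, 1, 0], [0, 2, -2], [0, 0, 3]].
The characteristic polynomial is det(xI - A) = (x - 3)(x - 2)^2, so the eigenvalues are 2 (algebraic multiplicity 2), 3 (algebraic multiplicity 1).

For λ = 2: rank(A - 2I) = 2, rank((A - 2I)^2) = 1. The eigenspace has dimension 3 - 2 = 1, so there is 1 Jordan block; the rank sequence gives block sizes [2].

For λ = 3: algebraic multiplicity 1 gives one 1×1 block.

Assembling the blocks gives the Jordan form J above.

J = [[2, 1, 0], [0, 2, 0], [0, 0, 3]]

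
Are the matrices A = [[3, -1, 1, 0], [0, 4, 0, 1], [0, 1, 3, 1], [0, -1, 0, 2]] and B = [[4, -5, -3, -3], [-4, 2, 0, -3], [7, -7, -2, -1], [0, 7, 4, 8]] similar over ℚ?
Two matrices over a field are similar if and only if they have the same invariant factors.

Both A and B have characteristic polynomial (x - 3)^4 and minimal polynomial (x - 3)^2. Computing further, both have invariant factors (x - 3)^2, (x - 3)^2. Hence A and B are similar.

Yes.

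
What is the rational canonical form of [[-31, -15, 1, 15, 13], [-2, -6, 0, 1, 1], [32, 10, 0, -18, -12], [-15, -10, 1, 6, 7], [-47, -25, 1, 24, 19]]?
The invariant factors of A (the non-unit diagonal entries of the Smith normal form of xI - A over ℚ[x]) are (x + 1)(x + 5), x(x + 1)(x + 5), each dividing the next. The characteristic polynomial is their product, x(x + 1)^2(x + 5)^2.

The rational canonical form is the block-diagonal matrix of companion matrices C(f_i):
R = [[0, -5, 0, 0, 0], [1, -6, 0, 0, 0], [0, 0, 0, 0, 0], [0, 0, 1, 0, -5], [0, 0, 0, 1, -6]].

R = [[0, -5, 0, 0, 0], [1, -6, 0, 0, 0], [0, 0, 0, 0, 0], [0, 0, 1, 0, -5], [0, 0, 0, 1, -6]]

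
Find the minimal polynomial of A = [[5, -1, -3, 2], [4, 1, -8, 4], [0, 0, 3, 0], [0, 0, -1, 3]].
m_A(x) = (x - 3)^2

The characteristic polynomial factors as (x - 3)^4. The minimal polynomial is ∏(x - λ)^{k_λ} where k_λ is the size of the largest Jordan block at λ.

For λ = 3: rank(A - 3I) = 2, and the largest Jordan block has size 2 (the smallest k with rank((A - 3I)^k) = rank((A - 3I)^(k+1))).

So m_A(x) = (x - 3)^2.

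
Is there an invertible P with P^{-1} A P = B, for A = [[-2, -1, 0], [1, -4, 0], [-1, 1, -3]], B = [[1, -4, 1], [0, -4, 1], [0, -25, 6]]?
No.

trace(A) = -9 but trace(B) = 3. The trace is a similarity invariant, so A and B are not similar.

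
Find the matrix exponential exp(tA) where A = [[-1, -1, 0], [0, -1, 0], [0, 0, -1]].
A has Jordan form J = [[-1, 1, 0], [0, -1, 0], [0, 0, -1]] with A = PJP^{-1}, so e^{tA} = P e^{tJ} P^{-1}.

For a Jordan block J_k(λ), e^{tJ_k(λ)} = e^{λt} · (I + tN + t^2 N^2/2! + ... + t^{k-1} N^{k-1}/(k-1)!) where N is the nilpotent superdiagonal part.

Assembling the blocks and conjugating back gives the entries of e^{tA} as shown above.

e^{tA} = [[e^{-t}, -t*e^{-t}, 0], [0, e^{-t}, 0], [0, 0, e^{-t}]]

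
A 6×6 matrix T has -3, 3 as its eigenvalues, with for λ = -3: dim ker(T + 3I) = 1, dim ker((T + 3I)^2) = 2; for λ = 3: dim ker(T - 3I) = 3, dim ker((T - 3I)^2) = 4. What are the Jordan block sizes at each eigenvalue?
λ = -3: successive nullity increments [1, 1] count blocks of size ≥ k; block sizes are [2].
λ = 3: successive nullity increments [3, 1] count blocks of size ≥ k; block sizes are [2, 1, 1].

Jordan blocks: (-3, 2), (3, 2), (3, 1), (3, 1)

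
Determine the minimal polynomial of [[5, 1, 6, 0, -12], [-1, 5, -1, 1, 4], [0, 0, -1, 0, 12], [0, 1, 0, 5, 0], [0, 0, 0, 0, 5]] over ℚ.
m_A(x) = (x - 5)^3(x + 1)

The characteristic polynomial factors as (x - 5)^4(x + 1). The minimal polynomial is ∏(x - λ)^{k_λ} where k_λ is the size of the largest Jordan block at λ.

For λ = -1: rank(A + I) = 4, and the largest Jordan block has size 1 (the smallest k with rank((A + I)^k) = rank((A + I)^(k+1))).
For λ = 5: rank(A - 5I) = 3, and the largest Jordan block has size 3 (the smallest k with rank((A - 5I)^k) = rank((A - 5I)^(k+1))).

So m_A(x) = (x - 5)^3(x + 1).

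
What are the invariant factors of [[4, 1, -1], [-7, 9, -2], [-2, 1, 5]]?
(x - 6)^3

The Jordan structure of A has elementary divisors (x - 6)^3. Arranging the block sizes at each eigenvalue in decreasing order and taking row products gives the invariant factors.

Invariant factors (smallest first, each dividing the next): (x - 6)^3.

Check: the last factor (x - 6)^3 is the minimal polynomial, and the product (x - 6)^3 is the characteristic polynomial.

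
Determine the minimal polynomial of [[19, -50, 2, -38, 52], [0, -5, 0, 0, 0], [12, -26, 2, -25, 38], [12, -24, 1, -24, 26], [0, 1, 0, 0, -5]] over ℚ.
m_A(x) = (x - 1)^2(x + 5)^2

The characteristic polynomial factors as (x - 1)^2(x + 5)^3. The minimal polynomial is ∏(x - λ)^{k_λ} where k_λ is the size of the largest Jordan block at λ.

For λ = -5: rank(A + 5I) = 3, and the largest Jordan block has size 2 (the smallest k with rank((A + 5I)^k) = rank((A + 5I)^(k+1))).
For λ = 1: rank(A - I) = 4, and the largest Jordan block has size 2 (the smallest k with rank((A - I)^k) = rank((A - I)^(k+1))).

So m_A(x) = (x - 1)^2(x + 5)^2.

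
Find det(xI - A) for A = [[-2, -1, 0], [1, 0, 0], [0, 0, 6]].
xI - A = [[x + 2, 1, 0], [-1, x, 0], [0, 0, x - 6]].

Expanding det(xI - A) along the first row:
det(xI - A) = + (x + 2)·det([[x, 0], [0, x - 6]]) - (1)·det([[-1, 0], [0, x - 6]]) + (0)·det([[-1, x], [0, 0]]).

Evaluating gives χ_A(x) = x^3 - 4x^2 - 11x - 6 = (x - 6)(x + 1)^2.

χ_A(x) = (x - 6)(x + 1)^2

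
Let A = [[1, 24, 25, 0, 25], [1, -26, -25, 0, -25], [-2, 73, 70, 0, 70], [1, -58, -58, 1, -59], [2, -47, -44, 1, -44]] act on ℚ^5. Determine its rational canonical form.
R = [[0, 0, 0, 0, 50], [1, 0, 0, 0, -25], [0, 1, 0, 0, 20], [0, 0, 1, 0, -10], [0, 0, 0, 1, 2]]

The invariant factors of A (the non-unit diagonal entries of the Smith normal form of xI - A over ℚ[x]) are (x - 2)(x^2 + 5)^2, each dividing the next. The characteristic polynomial is their product, (x - 2)(x^2 + 5)^2.

The rational canonical form is the block-diagonal matrix of companion matrices C(f_i):
R = [[0, 0, 0, 0, 50], [1, 0, 0, 0, -25], [0, 1, 0, 0, 20], [0, 0, 1, 0, -10], [0, 0, 0, 1, 2]].

Note the characteristic polynomial does not split into linear factors over ℚ, so A has no Jordan form over ℚ; the rational canonical form exists over any field.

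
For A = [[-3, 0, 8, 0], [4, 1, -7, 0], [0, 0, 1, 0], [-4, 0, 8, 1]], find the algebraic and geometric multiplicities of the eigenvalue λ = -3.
algebraic multiplicity 1, geometric multiplicity 1

The characteristic polynomial is (x - 1)^3(x + 3), so the factor x + 3 appears with exponent 1: the algebraic multiplicity is 1.

rank(A + 3I) = 3, so the eigenspace has dimension 4 - 3 = 1: the geometric multiplicity is 1.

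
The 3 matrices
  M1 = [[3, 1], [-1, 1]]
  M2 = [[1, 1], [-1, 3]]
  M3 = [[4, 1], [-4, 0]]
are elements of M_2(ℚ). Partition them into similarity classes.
Characteristic polynomials: χ_{M1} = (x - 2)^2, χ_{M2} = (x - 2)^2, χ_{M3} = (x - 2)^2.

{M1, M2, M3}: invariant factors (x - 2)^2.

Matrices are similar if and only if their invariant-factor lists agree; the partition into similarity classes is {M1, M2, M3}.

1 class: {M1, M2, M3}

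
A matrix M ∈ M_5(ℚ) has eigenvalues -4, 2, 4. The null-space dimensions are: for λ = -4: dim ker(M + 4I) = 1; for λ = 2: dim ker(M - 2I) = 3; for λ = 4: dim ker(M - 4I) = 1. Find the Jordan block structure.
λ = -4: successive nullity increments [1] count blocks of size ≥ k; block sizes are [1].
λ = 2: successive nullity increments [3] count blocks of size ≥ k; block sizes are [1, 1, 1].
λ = 4: successive nullity increments [1] count blocks of size ≥ k; block sizes are [1].

Jordan blocks: (-4, 1), (2, 1), (2, 1), (2, 1), (4, 1)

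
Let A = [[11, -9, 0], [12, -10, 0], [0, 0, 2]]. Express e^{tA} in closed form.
e^{tA} = [[(4*e^{3*t} - 3)*e^{-t}, 3*(1 - e^{3*t})*e^{-t}, 0], [(4*e^{3*t} - 4)*e^{-t}, (4 - 3*e^{3*t})*e^{-t}, 0], [0, 0, e^{2*t}]]

A has Jordan form J = [[-1, 0, 0], [0, 2, 0], [0, 0, 2]] with A = PJP^{-1}, so e^{tA} = P e^{tJ} P^{-1}.

For a Jordan block J_k(λ), e^{tJ_k(λ)} = e^{λt} · (I + tN + t^2 N^2/2! + ... + t^{k-1} N^{k-1}/(k-1)!) where N is the nilpotent superdiagonal part.

Assembling the blocks and conjugating back gives the entries of e^{tA} as shown above.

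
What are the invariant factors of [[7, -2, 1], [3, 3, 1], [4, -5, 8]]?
The Jordan structure of A has elementary divisors (x - 6)^3. Arranging the block sizes at each eigenvalue in decreasing order and taking row products gives the invariant factors.

Invariant factors (smallest first, each dividing the next): (x - 6)^3.

Check: the last factor (x - 6)^3 is the minimal polynomial, and the product (x - 6)^3 is the characteristic polynomial.

(x - 6)^3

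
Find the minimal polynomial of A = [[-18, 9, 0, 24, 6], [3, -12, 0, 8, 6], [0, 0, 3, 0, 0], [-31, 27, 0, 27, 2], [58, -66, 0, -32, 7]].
The characteristic polynomial factors as (x - 3)^3(x + 1)^2. The minimal polynomial is ∏(x - λ)^{k_λ} where k_λ is the size of the largest Jordan block at λ.

For λ = -1: rank(A + I) = 4, and the largest Jordan block has size 2 (the smallest k with rank((A + I)^k) = rank((A + I)^(k+1))).
For λ = 3: rank(A - 3I) = 2, and the largest Jordan block has size 1 (the smallest k with rank((A - 3I)^k) = rank((A - 3I)^(k+1))).

So m_A(x) = (x - 3)(x + 1)^2.

m_A(x) = (x - 3)(x + 1)^2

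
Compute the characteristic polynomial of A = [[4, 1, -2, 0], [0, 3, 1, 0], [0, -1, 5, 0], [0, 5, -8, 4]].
xI - A = [[x - 4, -1, 2, 0], [0, x - 3, -1, 0], [0, 1, x - 5, 0], [0, -5, 8, x - 4]].

Expanding det(xI - A) along the first row:
det(xI - A) = + (x - 4)·det([[x - 3, -1, 0], [1, x - 5, 0], [-5, 8, x - 4]]) - (-1)·det([[0, -1, 0], [0, x - 5, 0], [0, 8, x - 4]]) + (2)·det([[0, x - 3, 0], [0, 1, 0], [0, -5, x - 4]]) - (0)·det([[0, x - 3, -1], [0, 1, x - 5], [0, -5, 8]]).

Evaluating gives χ_A(x) = x^4 - 16x^3 + 96x^2 - 256x + 256 = (x - 4)^4.

χ_A(x) = (x - 4)^4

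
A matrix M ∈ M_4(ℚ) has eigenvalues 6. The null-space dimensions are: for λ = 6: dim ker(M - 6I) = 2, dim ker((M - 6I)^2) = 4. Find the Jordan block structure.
λ = 6: successive nullity increments [2, 2] count blocks of size ≥ k; block sizes are [2, 2].

Jordan blocks: (6, 2), (6, 2)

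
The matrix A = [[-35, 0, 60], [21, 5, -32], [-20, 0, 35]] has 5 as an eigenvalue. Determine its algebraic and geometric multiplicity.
algebraic multiplicity 2, geometric multiplicity 1

The characteristic polynomial is (x - 5)^2(x + 5), so the factor x - 5 appears with exponent 2: the algebraic multiplicity is 2.

rank(A - 5I) = 2, so the eigenspace has dimension 3 - 2 = 1: the geometric multiplicity is 1.

Since 1 < 2, A is not diagonalizable.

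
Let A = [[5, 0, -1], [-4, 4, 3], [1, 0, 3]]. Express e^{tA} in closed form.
A has Jordan form J = [[4, 1, 0], [0, 4, 1], [0, 0, 4]] with A = PJP^{-1}, so e^{tA} = P e^{tJ} P^{-1}.

For a Jordan block J_k(λ), e^{tJ_k(λ)} = e^{λt} · (I + tN + t^2 N^2/2! + ... + t^{k-1} N^{k-1}/(k-1)!) where N is the nilpotent superdiagonal part.

Assembling the blocks and conjugating back gives the entries of e^{tA} as shown above.

e^{tA} = [[(t + 1)*e^{4*t}, 0, -t*e^{4*t}], [t*(-t - 8)*e^{4*t}/2, e^{4*t}, t*(t + 6)*e^{4*t}/2], [t*e^{4*t}, 0, (1 - t)*e^{4*t}]]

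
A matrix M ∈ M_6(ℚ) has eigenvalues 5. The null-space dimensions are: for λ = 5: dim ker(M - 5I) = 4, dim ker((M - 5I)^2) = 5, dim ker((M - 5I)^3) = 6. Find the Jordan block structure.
λ = 5: successive nullity increments [4, 1, 1] count blocks of size ≥ k; block sizes are [3, 1, 1, 1].

Jordan blocks: (5, 3), (5, 1), (5, 1), (5, 1)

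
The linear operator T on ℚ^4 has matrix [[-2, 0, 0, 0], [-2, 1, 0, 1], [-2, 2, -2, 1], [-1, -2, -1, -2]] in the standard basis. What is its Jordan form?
J = [[-2, 0, 0, 0], [0, -1, 1, 0], [0, 0, -1, 1], [0, 0, 0, -1]]

The characteristic polynomial is det(xI - A) = (x + 1)^3(x + 2), so the eigenvalues are -2 (algebraic multiplicity 1), -1 (algebraic multiplicity 3).

For λ = -2: algebraic multiplicity 1 gives one 1×1 block.

For λ = -1: rank(A + I) = 3, rank((A + I)^2) = 2, rank((A + I)^3) = 1. The eigenspace has dimension 4 - 3 = 1, so there is 1 Jordan block; the rank sequence gives block sizes [3].

Assembling the blocks gives the Jordan form J above.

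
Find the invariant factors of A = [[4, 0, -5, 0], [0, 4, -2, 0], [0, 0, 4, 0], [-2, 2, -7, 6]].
x - 4, (x - 6)(x - 4)^2

The Jordan structure of A has elementary divisors (x - 4)^2, (x - 4), (x - 6). Arranging the block sizes at each eigenvalue in decreasing order and taking row products gives the invariant factors.

Invariant factors (smallest first, each dividing the next): x - 4, (x - 6)(x - 4)^2.

Check: the last factor (x - 6)(x - 4)^2 is the minimal polynomial, and the product (x - 6)(x - 4)^3 is the characteristic polynomial.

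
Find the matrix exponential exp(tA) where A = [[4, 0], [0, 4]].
e^{tA} = [[e^{4*t}, 0], [0, e^{4*t}]]

A has Jordan form J = [[4, 0], [0, 4]] with A = PJP^{-1}, so e^{tA} = P e^{tJ} P^{-1}.

For a Jordan block J_k(λ), e^{tJ_k(λ)} = e^{λt} · (I + tN + t^2 N^2/2! + ... + t^{k-1} N^{k-1}/(k-1)!) where N is the nilpotent superdiagonal part.

Assembling the blocks and conjugating back gives the entries of e^{tA} as shown above.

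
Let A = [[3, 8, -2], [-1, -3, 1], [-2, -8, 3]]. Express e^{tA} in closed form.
A has Jordan form J = [[1, 1, 0], [0, 1, 0], [0, 0, 1]] with A = PJP^{-1}, so e^{tA} = P e^{tJ} P^{-1}.

For a Jordan block J_k(λ), e^{tJ_k(λ)} = e^{λt} · (I + tN + t^2 N^2/2! + ... + t^{k-1} N^{k-1}/(k-1)!) where N is the nilpotent superdiagonal part.

Assembling the blocks and conjugating back gives the entries of e^{tA} as shown above.

e^{tA} = [[(2*t + 1)*e^{t}, 8*t*e^{t}, -2*t*e^{t}], [-t*e^{t}, (1 - 4*t)*e^{t}, t*e^{t}], [-2*t*e^{t}, -8*t*e^{t}, (2*t + 1)*e^{t}]]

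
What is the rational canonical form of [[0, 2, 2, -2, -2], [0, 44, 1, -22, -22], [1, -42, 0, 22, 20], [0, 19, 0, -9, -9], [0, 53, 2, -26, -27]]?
R = [[0, 0, 0, 0, 24], [1, 0, 0, 0, 20], [0, 1, 0, 0, -22], [0, 0, 1, 0, -9], [0, 0, 0, 1, 8]]

The invariant factors of A (the non-unit diagonal entries of the Smith normal form of xI - A over ℚ[x]) are (x - 6)(x - 2)^2(x + 1)^2, each dividing the next. The characteristic polynomial is their product, (x - 6)(x - 2)^2(x + 1)^2.

The rational canonical form is the block-diagonal matrix of companion matrices C(f_i):
R = [[0, 0, 0, 0, 24], [1, 0, 0, 0, 20], [0, 1, 0, 0, -22], [0, 0, 1, 0, -9], [0, 0, 0, 1, 8]].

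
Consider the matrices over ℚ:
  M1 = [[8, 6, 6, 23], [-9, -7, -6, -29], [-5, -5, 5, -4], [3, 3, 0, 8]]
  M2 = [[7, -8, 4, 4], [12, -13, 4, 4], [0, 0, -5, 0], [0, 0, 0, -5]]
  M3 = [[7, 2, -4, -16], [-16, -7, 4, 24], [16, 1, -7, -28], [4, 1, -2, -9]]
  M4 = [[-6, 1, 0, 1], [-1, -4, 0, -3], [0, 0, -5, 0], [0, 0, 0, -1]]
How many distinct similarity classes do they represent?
3 classes: {M1}, {M2}, {M3, M4}

Characteristic polynomials: χ_{M1} = (x - 5)^2(x - 2)^2, χ_{M2} = (x + 1)(x + 5)^3, χ_{M3} = (x + 1)(x + 5)^3, χ_{M4} = (x + 1)(x + 5)^3.

{M1}: invariant factors (x - 5)^2(x - 2)^2.

{M2}: invariant factors x + 5, x + 5, (x + 1)(x + 5).

{M3, M4}: invariant factors x + 5, (x + 1)(x + 5)^2.

Matrices are similar if and only if their invariant-factor lists agree; the partition into similarity classes is {M1}, {M2}, {M3, M4}.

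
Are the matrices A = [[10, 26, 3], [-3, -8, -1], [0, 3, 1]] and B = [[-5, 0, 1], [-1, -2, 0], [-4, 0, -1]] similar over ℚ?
No.

trace(A) = 3 but trace(B) = -8. The trace is a similarity invariant, so A and B are not similar.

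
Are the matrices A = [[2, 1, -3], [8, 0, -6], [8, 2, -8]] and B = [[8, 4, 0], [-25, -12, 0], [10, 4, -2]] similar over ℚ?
Two matrices over a field are similar if and only if they have the same invariant factors.

Both A and B have characteristic polynomial (x + 2)^3 and minimal polynomial (x + 2)^2. Computing further, both have invariant factors x + 2, (x + 2)^2. Hence A and B are similar.

Yes.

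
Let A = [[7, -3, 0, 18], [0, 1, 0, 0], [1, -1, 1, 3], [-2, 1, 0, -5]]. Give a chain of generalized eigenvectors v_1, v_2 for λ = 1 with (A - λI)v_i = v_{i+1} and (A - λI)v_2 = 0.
We seek v_1 ∈ ker((A - I)^2) \ ker(A - I), then set v_{i+1} = (A - I) v_i.

One such chain is v_1 = [[0, 1, 1, 0]]^T, v_2 = [[-3, 0, -1, 1]]^T. Check: (A - I) v_2 = [[0, 0, 0, 0]]^T = 0.

v_1 = [[0, 1, 1, 0]]^T, v_2 = [[-3, 0, -1, 1]]^T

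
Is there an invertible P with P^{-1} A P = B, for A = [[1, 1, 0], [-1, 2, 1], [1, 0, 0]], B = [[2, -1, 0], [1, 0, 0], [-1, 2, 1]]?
Yes.

Two matrices over a field are similar if and only if they have the same invariant factors.

Both A and B have characteristic polynomial (x - 1)^3 and minimal polynomial (x - 1)^3. Computing further, both have invariant factors (x - 1)^3. Hence A and B are similar.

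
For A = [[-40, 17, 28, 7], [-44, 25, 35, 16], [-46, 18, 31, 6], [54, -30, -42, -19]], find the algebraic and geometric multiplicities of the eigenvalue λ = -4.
The characteristic polynomial is (x - 3)(x + 1)^2(x + 4), so the factor x + 4 appears with exponent 1: the algebraic multiplicity is 1.

rank(A + 4I) = 3, so the eigenspace has dimension 4 - 3 = 1: the geometric multiplicity is 1.

algebraic multiplicity 1, geometric multiplicity 1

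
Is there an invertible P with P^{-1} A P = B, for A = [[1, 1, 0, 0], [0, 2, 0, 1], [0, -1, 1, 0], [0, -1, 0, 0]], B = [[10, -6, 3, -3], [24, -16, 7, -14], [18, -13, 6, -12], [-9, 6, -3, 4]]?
Two matrices over a field are similar if and only if they have the same invariant factors.

Both A and B have characteristic polynomial (x - 1)^4 and minimal polynomial (x - 1)^3. Computing further, both have invariant factors x - 1, (x - 1)^3. Hence A and B are similar.

Yes.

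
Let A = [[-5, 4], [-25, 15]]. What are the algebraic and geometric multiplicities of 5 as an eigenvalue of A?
algebraic multiplicity 2, geometric multiplicity 1

The characteristic polynomial is (x - 5)^2, so the factor x - 5 appears with exponent 2: the algebraic multiplicity is 2.

rank(A - 5I) = 1, so the eigenspace has dimension 2 - 1 = 1: the geometric multiplicity is 1.

Since 1 < 2, A is not diagonalizable.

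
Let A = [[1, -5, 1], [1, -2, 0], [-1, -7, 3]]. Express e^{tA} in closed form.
A has Jordan form J = [[0, 0, 0], [0, 1, 1], [0, 0, 1]] with A = PJP^{-1}, so e^{tA} = P e^{tJ} P^{-1}.

For a Jordan block J_k(λ), e^{tJ_k(λ)} = e^{λt} · (I + tN + t^2 N^2/2! + ... + t^{k-1} N^{k-1}/(k-1)!) where N is the nilpotent superdiagonal part.

Assembling the blocks and conjugating back gives the entries of e^{tA} as shown above.

e^{tA} = [[-6*t*e^{t} + 7*e^{t} - 6, 3*t*e^{t} - 8*e^{t} + 8, 3*t*e^{t} - 2*e^{t} + 2], [-2*t*e^{t} + 3*e^{t} - 3, t*e^{t} - 3*e^{t} + 4, t*e^{t} - e^{t} + 1], [-10*t*e^{t} + 9*e^{t} - 9, 5*t*e^{t} - 12*e^{t} + 12, 5*t*e^{t} - 2*e^{t} + 3]]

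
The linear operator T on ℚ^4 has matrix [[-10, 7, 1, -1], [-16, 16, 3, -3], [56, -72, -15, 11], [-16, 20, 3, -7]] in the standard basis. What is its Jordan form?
J = [[-4, 1, 0, 0], [0, -4, 1, 0], [0, 0, -4, 0], [0, 0, 0, -4]]

The characteristic polynomial is det(xI - A) = (x + 4)^4, so the eigenvalues are -4 (algebraic multiplicity 4).

For λ = -4: rank(A + 4I) = 2, rank((A + 4I)^2) = 1, rank((A + 4I)^3) = 0. The eigenspace has dimension 4 - 2 = 2, so there are 2 Jordan blocks; the rank sequence gives block sizes [3, 1].

Assembling the blocks gives the Jordan form J above.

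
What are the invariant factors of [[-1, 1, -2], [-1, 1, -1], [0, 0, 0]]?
x^3

The Jordan structure of A has elementary divisors x^3. Arranging the block sizes at each eigenvalue in decreasing order and taking row products gives the invariant factors.

Invariant factors (smallest first, each dividing the next): x^3.

Check: the last factor x^3 is the minimal polynomial, and the product x^3 is the characteristic polynomial.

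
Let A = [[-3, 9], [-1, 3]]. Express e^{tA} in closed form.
e^{tA} = [[1 - 3*t, 9*t], [-t, 3*t + 1]]

A has Jordan form J = [[0, 1], [0, 0]] with A = PJP^{-1}, so e^{tA} = P e^{tJ} P^{-1}.

For a Jordan block J_k(λ), e^{tJ_k(λ)} = e^{λt} · (I + tN + t^2 N^2/2! + ... + t^{k-1} N^{k-1}/(k-1)!) where N is the nilpotent superdiagonal part.

Assembling the blocks and conjugating back gives the entries of e^{tA} as shown above.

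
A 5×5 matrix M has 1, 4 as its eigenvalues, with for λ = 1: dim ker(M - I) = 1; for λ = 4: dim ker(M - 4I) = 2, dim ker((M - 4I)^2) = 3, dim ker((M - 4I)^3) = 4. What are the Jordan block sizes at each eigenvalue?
λ = 1: successive nullity increments [1] count blocks of size ≥ k; block sizes are [1].
λ = 4: successive nullity increments [2, 1, 1] count blocks of size ≥ k; block sizes are [3, 1].

Jordan blocks: (1, 1), (4, 3), (4, 1)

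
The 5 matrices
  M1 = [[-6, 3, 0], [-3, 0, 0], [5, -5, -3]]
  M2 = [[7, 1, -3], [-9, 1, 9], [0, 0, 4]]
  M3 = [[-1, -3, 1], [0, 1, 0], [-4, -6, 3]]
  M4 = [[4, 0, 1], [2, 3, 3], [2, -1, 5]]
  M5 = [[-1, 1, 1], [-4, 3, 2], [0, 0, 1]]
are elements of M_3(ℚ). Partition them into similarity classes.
4 classes: {M1}, {M2}, {M3, M5}, {M4}

Characteristic polynomials: χ_{M1} = (x + 3)^3, χ_{M2} = (x - 4)^3, χ_{M3} = (x - 1)^3, χ_{M4} = (x - 4)^3, χ_{M5} = (x - 1)^3.

{M1}: invariant factors x + 3, (x + 3)^2.

{M2}: invariant factors x - 4, (x - 4)^2.

{M3, M5}: invariant factors x - 1, (x - 1)^2.

{M4}: invariant factors (x - 4)^3.

Matrices are similar if and only if their invariant-factor lists agree; the partition into similarity classes is {M1}, {M2}, {M3, M5}, {M4}.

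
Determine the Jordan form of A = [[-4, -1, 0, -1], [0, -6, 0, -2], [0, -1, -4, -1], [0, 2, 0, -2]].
J = [[-4, 1, 0, 0], [0, -4, 0, 0], [0, 0, -4, 0], [0, 0, 0, -4]]

The characteristic polynomial is det(xI - A) = (x + 4)^4, so the eigenvalues are -4 (algebraic multiplicity 4).

For λ = -4: rank(A + 4I) = 1, rank((A + 4I)^2) = 0. The eigenspace has dimension 4 - 1 = 3, so there are 3 Jordan blocks; the rank sequence gives block sizes [2, 1, 1].

Assembling the blocks gives the Jordan form J above.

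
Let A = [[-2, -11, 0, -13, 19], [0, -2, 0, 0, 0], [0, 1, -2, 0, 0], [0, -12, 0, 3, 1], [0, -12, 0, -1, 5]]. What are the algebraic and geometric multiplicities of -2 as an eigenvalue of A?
The characteristic polynomial is (x - 4)^2(x + 2)^3, so the factor x + 2 appears with exponent 3: the algebraic multiplicity is 3.

rank(A + 2I) = 3, so the eigenspace has dimension 5 - 3 = 2: the geometric multiplicity is 2.

Since 2 < 3, A is not diagonalizable.

algebraic multiplicity 3, geometric multiplicity 2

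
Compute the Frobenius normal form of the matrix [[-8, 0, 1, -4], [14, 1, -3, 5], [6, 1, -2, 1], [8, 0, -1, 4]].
R = [[0, 0, 0, 0], [0, 0, 0, 0], [0, 1, 0, 0], [0, 0, 1, -5]]

The invariant factors of A (the non-unit diagonal entries of the Smith normal form of xI - A over ℚ[x]) are x, x^2(x + 5), each dividing the next. The characteristic polynomial is their product, x^3(x + 5).

The rational canonical form is the block-diagonal matrix of companion matrices C(f_i):
R = [[0, 0, 0, 0], [0, 0, 0, 0], [0, 1, 0, 0], [0, 0, 1, -5]].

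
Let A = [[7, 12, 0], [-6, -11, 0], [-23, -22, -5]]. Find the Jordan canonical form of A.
The characteristic polynomial is det(xI - A) = (x - 1)(x + 5)^2, so the eigenvalues are -5 (algebraic multiplicity 2), 1 (algebraic multiplicity 1).

For λ = -5: rank(A + 5I) = 2, rank((A + 5I)^2) = 1. The eigenspace has dimension 3 - 2 = 1, so there is 1 Jordan block; the rank sequence gives block sizes [2].

For λ = 1: algebraic multiplicity 1 gives one 1×1 block.

Assembling the blocks gives the Jordan form J above.

J = [[-5, 1, 0], [0, -5, 0], [0, 0, 1]]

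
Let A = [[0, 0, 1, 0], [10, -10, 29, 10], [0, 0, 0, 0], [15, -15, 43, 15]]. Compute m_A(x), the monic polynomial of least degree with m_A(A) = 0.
The characteristic polynomial factors as x^3(x - 5). The minimal polynomial is ∏(x - λ)^{k_λ} where k_λ is the size of the largest Jordan block at λ.

For λ = 0: rank(A) = 2, and the largest Jordan block has size 2 (the smallest k with rank(A^k) = rank(A^(k+1))).
For λ = 5: rank(A - 5I) = 3, and the largest Jordan block has size 1 (the smallest k with rank((A - 5I)^k) = rank((A - 5I)^(k+1))).

So m_A(x) = x^2(x - 5).

m_A(x) = x^2(x - 5)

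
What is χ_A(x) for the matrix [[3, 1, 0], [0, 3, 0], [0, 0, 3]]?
xI - A = [[x - 3, -1, 0], [0, x - 3, 0], [0, 0, x - 3]].

Expanding det(xI - A) along the first row:
det(xI - A) = + (x - 3)·det([[x - 3, 0], [0, x - 3]]) - (-1)·det([[0, 0], [0, x - 3]]) + (0)·det([[0, x - 3], [0, 0]]).

Evaluating gives χ_A(x) = x^3 - 9x^2 + 27x - 27 = (x - 3)^3.

χ_A(x) = (x - 3)^3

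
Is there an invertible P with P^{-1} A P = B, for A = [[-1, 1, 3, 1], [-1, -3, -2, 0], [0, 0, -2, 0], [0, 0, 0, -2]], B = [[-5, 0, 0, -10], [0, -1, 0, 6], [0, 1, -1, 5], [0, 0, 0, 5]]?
No.

trace(A) = -8 but trace(B) = -2. The trace is a similarity invariant, so A and B are not similar.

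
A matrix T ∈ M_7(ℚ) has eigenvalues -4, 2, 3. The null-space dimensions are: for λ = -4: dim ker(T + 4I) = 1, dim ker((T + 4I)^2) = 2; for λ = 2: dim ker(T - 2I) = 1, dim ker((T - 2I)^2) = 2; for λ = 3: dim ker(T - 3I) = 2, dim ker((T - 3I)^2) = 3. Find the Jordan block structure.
Jordan blocks: (-4, 2), (2, 2), (3, 2), (3, 1)

λ = -4: successive nullity increments [1, 1] count blocks of size ≥ k; block sizes are [2].
λ = 2: successive nullity increments [1, 1] count blocks of size ≥ k; block sizes are [2].
λ = 3: successive nullity increments [2, 1] count blocks of size ≥ k; block sizes are [2, 1].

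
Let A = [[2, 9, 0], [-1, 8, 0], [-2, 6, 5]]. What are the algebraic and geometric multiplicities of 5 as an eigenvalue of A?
algebraic multiplicity 3, geometric multiplicity 2

The characteristic polynomial is (x - 5)^3, so the factor x - 5 appears with exponent 3: the algebraic multiplicity is 3.

rank(A - 5I) = 1, so the eigenspace has dimension 3 - 1 = 2: the geometric multiplicity is 2.

Since 2 < 3, A is not diagonalizable.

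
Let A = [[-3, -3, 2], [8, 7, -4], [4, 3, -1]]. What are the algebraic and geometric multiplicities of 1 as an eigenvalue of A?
The characteristic polynomial is (x - 1)^3, so the factor x - 1 appears with exponent 3: the algebraic multiplicity is 3.

rank(A - I) = 1, so the eigenspace has dimension 3 - 1 = 2: the geometric multiplicity is 2.

Since 2 < 3, A is not diagonalizable.

algebraic multiplicity 3, geometric multiplicity 2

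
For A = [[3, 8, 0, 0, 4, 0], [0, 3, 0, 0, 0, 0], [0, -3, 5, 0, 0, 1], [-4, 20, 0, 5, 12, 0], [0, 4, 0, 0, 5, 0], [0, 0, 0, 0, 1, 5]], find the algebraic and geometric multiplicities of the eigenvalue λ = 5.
algebraic multiplicity 4, geometric multiplicity 2

The characteristic polynomial is (x - 5)^4(x - 3)^2, so the factor x - 5 appears with exponent 4: the algebraic multiplicity is 4.

rank(A - 5I) = 4, so the eigenspace has dimension 6 - 4 = 2: the geometric multiplicity is 2.

Since 2 < 4, A is not diagonalizable.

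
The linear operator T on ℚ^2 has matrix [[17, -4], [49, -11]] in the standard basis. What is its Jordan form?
J = [[3, 1], [0, 3]]

The characteristic polynomial is det(xI - A) = (x - 3)^2, so the eigenvalues are 3 (algebraic multiplicity 2).

For λ = 3: rank(A - 3I) = 1, rank((A - 3I)^2) = 0. The eigenspace has dimension 2 - 1 = 1, so there is 1 Jordan block; the rank sequence gives block sizes [2].

Assembling the blocks gives the Jordan form J above.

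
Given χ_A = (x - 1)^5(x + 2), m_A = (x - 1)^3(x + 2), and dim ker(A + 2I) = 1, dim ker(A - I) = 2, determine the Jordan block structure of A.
λ = -2: algebraic multiplicity 1 (exponent in χ_A), largest block size 1 (exponent in m_A), 1 block (geometric multiplicity). This forces block sizes [1].
λ = 1: algebraic multiplicity 5 (exponent in χ_A), largest block size 3 (exponent in m_A), 2 blocks (geometric multiplicity). These force block sizes [3, 2].

Jordan blocks: (-2, 1), (1, 3), (1, 2)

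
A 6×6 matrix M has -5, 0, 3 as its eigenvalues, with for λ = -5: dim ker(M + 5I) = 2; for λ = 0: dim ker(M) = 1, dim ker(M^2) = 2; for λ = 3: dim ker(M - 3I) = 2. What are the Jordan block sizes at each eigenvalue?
Jordan blocks: (-5, 1), (-5, 1), (0, 2), (3, 1), (3, 1)

λ = -5: successive nullity increments [2] count blocks of size ≥ k; block sizes are [1, 1].
λ = 0: successive nullity increments [1, 1] count blocks of size ≥ k; block sizes are [2].
λ = 3: successive nullity increments [2] count blocks of size ≥ k; block sizes are [1, 1].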